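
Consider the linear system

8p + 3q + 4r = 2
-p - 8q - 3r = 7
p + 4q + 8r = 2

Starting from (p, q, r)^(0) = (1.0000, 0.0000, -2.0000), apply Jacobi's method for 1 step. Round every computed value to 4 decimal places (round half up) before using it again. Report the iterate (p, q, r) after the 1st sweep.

Iteration 1:
  p = (2 - (3)·0.0000 - (4)·-2.0000) / (8) = 1.2500
  q = (7 - (-1)·1.0000 - (-3)·-2.0000) / (-8) = -0.2500
  r = (2 - (1)·1.0000 - (4)·0.0000) / (8) = 0.1250

(1.2500, -0.2500, 0.1250)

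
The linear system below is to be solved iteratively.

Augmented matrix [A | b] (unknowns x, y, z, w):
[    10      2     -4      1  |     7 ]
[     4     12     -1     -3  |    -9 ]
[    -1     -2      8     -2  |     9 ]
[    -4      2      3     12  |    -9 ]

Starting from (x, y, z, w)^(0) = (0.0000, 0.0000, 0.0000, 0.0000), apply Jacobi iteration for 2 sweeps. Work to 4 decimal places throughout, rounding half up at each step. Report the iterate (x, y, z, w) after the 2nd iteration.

Iteration 1:
  x = (7 - (2)·0.0000 - (-4)·0.0000 - (1)·0.0000) / (10) = 0.7000
  y = (-9 - (4)·0.0000 - (-1)·0.0000 - (-3)·0.0000) / (12) = -0.7500
  z = (9 - (-1)·0.0000 - (-2)·0.0000 - (-2)·0.0000) / (8) = 1.1250
  w = (-9 - (-4)·0.0000 - (2)·0.0000 - (3)·0.0000) / (12) = -0.7500
Iteration 2:
  x = (7 - (2)·-0.7500 - (-4)·1.1250 - (1)·-0.7500) / (10) = 1.3750
  y = (-9 - (4)·0.7000 - (-1)·1.1250 - (-3)·-0.7500) / (12) = -1.0771
  z = (9 - (-1)·0.7000 - (-2)·-0.7500 - (-2)·-0.7500) / (8) = 0.8375
  w = (-9 - (-4)·0.7000 - (2)·-0.7500 - (3)·1.1250) / (12) = -0.6729

(1.3750, -1.0771, 0.8375, -0.6729)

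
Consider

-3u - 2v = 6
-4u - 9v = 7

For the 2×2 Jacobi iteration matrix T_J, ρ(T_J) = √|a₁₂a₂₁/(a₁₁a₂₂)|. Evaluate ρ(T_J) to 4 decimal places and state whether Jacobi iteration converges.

a₁₂a₂₁/(a₁₁a₂₂) = (-2)·(-4) / ((-3)·(-9)) = 0.296296
ρ = √|0.296296| = √0.296296 = 0.5443
ρ < 1, so Jacobi converges

0.5443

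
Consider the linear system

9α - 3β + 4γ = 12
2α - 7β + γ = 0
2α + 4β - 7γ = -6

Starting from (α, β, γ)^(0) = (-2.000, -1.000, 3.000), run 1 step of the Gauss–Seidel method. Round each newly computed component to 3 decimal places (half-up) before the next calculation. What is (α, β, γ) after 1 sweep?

(-0.333, 0.333, 0.952)

Iteration 1:
  α = (12 - (-3)·-1.000 - (4)·3.000) / (9) = -0.333
  β = (0 - (2)·-0.333 - (1)·3.000) / (-7) = 0.333
  γ = (-6 - (2)·-0.333 - (4)·0.333) / (-7) = 0.952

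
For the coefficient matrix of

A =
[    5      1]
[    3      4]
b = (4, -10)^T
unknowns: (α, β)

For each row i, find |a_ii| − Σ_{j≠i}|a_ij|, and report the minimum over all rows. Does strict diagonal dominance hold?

row 1: |5| − (1) = 4
row 2: |4| − (3) = 1
minimum over rows = 1 → strictly diagonally dominant (convergence guaranteed)

1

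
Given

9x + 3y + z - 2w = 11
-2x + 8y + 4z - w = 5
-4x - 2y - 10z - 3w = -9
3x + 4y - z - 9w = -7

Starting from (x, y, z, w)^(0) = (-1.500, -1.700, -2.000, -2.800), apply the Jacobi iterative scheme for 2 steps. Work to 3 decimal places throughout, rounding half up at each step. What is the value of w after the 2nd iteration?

1.343

Iteration 1:
  x = (11 - (3)·-1.700 - (1)·-2.000 - (-2)·-2.800) / (9) = 1.389
  y = (5 - (-2)·-1.500 - (4)·-2.000 - (-1)·-2.800) / (8) = 0.900
  z = (-9 - (-4)·-1.500 - (-2)·-1.700 - (-3)·-2.800) / (-10) = 2.680
  w = (-7 - (3)·-1.500 - (4)·-1.700 - (-1)·-2.000) / (-9) = -0.256
Iteration 2:
  x = (11 - (3)·0.900 - (1)·2.680 - (-2)·-0.256) / (9) = 0.568
  y = (5 - (-2)·1.389 - (4)·2.680 - (-1)·-0.256) / (8) = -0.400
  z = (-9 - (-4)·1.389 - (-2)·0.900 - (-3)·-0.256) / (-10) = 0.241
  w = (-7 - (3)·1.389 - (4)·0.900 - (-1)·2.680) / (-9) = 1.343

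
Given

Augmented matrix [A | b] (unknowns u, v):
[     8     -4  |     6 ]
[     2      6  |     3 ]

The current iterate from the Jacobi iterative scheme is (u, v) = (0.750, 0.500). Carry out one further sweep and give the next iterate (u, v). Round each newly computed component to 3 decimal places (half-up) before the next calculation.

(1.000, 0.250)

One sweep:
  u = (6 - (-4)·0.500) / (8) = 1.000
  v = (3 - (2)·0.750) / (6) = 0.250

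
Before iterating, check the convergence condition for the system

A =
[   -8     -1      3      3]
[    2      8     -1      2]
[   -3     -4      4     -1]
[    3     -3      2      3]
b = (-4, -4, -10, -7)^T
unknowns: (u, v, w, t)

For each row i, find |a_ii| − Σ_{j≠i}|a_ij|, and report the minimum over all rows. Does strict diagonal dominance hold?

-5

row 1: |-8| − (1+3+3) = 1
row 2: |8| − (2+1+2) = 3
row 3: |4| − (3+4+1) = -4
row 4: |3| − (3+3+2) = -5
minimum over rows = -5 → not strictly diagonally dominant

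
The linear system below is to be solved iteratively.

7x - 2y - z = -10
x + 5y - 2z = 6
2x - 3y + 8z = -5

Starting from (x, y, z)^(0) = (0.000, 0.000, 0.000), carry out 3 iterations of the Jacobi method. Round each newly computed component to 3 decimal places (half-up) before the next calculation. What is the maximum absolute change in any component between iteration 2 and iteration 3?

Iteration 1:
  x = (-10 - (-2)·0.000 - (-1)·0.000) / (7) = -1.429
  y = (6 - (1)·0.000 - (-2)·0.000) / (5) = 1.200
  z = (-5 - (2)·0.000 - (-3)·0.000) / (8) = -0.625
Iteration 2:
  x = (-10 - (-2)·1.200 - (-1)·-0.625) / (7) = -1.175
  y = (6 - (1)·-1.429 - (-2)·-0.625) / (5) = 1.236
  z = (-5 - (2)·-1.429 - (-3)·1.200) / (8) = 0.182
Iteration 3:
  x = (-10 - (-2)·1.236 - (-1)·0.182) / (7) = -1.049
  y = (6 - (1)·-1.175 - (-2)·0.182) / (5) = 1.508
  z = (-5 - (2)·-1.175 - (-3)·1.236) / (8) = 0.132
Change: (0.126, 0.272, -0.050) → max |·| = 0.272

0.272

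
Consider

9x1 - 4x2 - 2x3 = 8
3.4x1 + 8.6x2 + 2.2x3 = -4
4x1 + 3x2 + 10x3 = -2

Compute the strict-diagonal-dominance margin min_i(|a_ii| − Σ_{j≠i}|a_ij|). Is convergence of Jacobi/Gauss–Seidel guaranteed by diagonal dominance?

row 1: |9| − (4+2) = 3
row 2: |8.6| − (3.4+2.2) = 3
row 3: |10| − (4+3) = 3
minimum over rows = 3 → strictly diagonally dominant (convergence guaranteed)

3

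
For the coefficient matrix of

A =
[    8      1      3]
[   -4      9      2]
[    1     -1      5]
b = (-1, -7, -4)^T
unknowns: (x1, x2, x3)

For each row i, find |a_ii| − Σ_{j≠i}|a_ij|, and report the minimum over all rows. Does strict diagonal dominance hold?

row 1: |8| − (1+3) = 4
row 2: |9| − (4+2) = 3
row 3: |5| − (1+1) = 3
minimum over rows = 3 → strictly diagonally dominant (convergence guaranteed)

3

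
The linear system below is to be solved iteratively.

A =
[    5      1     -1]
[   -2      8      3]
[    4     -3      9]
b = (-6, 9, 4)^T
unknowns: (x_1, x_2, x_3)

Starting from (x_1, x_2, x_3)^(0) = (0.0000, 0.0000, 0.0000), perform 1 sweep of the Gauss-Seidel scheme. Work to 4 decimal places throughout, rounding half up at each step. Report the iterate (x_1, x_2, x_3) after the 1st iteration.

(-1.2000, 0.8250, 1.2528)

Iteration 1:
  x_1 = (-6 - (1)·0.0000 - (-1)·0.0000) / (5) = -1.2000
  x_2 = (9 - (-2)·-1.2000 - (3)·0.0000) / (8) = 0.8250
  x_3 = (4 - (4)·-1.2000 - (-3)·0.8250) / (9) = 1.2528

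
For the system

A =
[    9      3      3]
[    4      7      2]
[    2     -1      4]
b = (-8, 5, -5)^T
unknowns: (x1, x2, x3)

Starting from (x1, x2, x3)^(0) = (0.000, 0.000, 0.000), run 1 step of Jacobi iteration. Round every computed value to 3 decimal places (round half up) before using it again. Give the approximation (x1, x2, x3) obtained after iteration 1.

Iteration 1:
  x1 = (-8 - (3)·0.000 - (3)·0.000) / (9) = -0.889
  x2 = (5 - (4)·0.000 - (2)·0.000) / (7) = 0.714
  x3 = (-5 - (2)·0.000 - (-1)·0.000) / (4) = -1.250

(-0.889, 0.714, -1.250)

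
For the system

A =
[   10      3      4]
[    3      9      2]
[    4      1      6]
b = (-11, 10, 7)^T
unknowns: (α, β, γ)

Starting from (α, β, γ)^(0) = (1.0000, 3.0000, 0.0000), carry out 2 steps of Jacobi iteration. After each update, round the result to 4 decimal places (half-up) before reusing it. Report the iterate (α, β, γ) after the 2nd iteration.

Iteration 1:
  α = (-11 - (3)·3.0000 - (4)·0.0000) / (10) = -2.0000
  β = (10 - (3)·1.0000 - (2)·0.0000) / (9) = 0.7778
  γ = (7 - (4)·1.0000 - (1)·3.0000) / (6) = 0.0000
Iteration 2:
  α = (-11 - (3)·0.7778 - (4)·0.0000) / (10) = -1.3333
  β = (10 - (3)·-2.0000 - (2)·0.0000) / (9) = 1.7778
  γ = (7 - (4)·-2.0000 - (1)·0.7778) / (6) = 2.3704

(-1.3333, 1.7778, 2.3704)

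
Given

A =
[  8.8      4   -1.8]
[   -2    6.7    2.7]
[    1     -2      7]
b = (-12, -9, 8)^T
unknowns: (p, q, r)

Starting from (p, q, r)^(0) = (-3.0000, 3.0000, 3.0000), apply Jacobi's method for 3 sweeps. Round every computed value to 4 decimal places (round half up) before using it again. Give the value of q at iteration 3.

-1.3195

Iteration 1:
  p = (-12 - (4)·3.0000 - (-1.8)·3.0000) / (8.8) = -2.1136
  q = (-9 - (-2)·-3.0000 - (2.7)·3.0000) / (6.7) = -3.4478
  r = (8 - (1)·-3.0000 - (-2)·3.0000) / (7) = 2.4286
Iteration 2:
  p = (-12 - (4)·-3.4478 - (-1.8)·2.4286) / (8.8) = 0.7003
  q = (-9 - (-2)·-2.1136 - (2.7)·2.4286) / (6.7) = -2.9529
  r = (8 - (1)·-2.1136 - (-2)·-3.4478) / (7) = 0.4597
Iteration 3:
  p = (-12 - (4)·-2.9529 - (-1.8)·0.4597) / (8.8) = 0.0726
  q = (-9 - (-2)·0.7003 - (2.7)·0.4597) / (6.7) = -1.3195
  r = (8 - (1)·0.7003 - (-2)·-2.9529) / (7) = 0.1991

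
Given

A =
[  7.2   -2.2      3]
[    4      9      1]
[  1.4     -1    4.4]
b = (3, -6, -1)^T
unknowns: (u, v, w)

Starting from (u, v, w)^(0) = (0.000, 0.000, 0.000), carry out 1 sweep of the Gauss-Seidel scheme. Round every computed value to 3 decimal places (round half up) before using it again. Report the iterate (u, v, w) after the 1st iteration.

(0.417, -0.852, -0.554)

Iteration 1:
  u = (3 - (-2.2)·0.000 - (3)·0.000) / (7.2) = 0.417
  v = (-6 - (4)·0.417 - (1)·0.000) / (9) = -0.852
  w = (-1 - (1.4)·0.417 - (-1)·-0.852) / (4.4) = -0.554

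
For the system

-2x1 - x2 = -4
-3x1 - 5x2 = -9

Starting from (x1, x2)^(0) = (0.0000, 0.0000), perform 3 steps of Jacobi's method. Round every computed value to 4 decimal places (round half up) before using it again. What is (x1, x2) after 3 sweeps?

Iteration 1:
  x1 = (-4 - (-1)·0.0000) / (-2) = 2.0000
  x2 = (-9 - (-3)·0.0000) / (-5) = 1.8000
Iteration 2:
  x1 = (-4 - (-1)·1.8000) / (-2) = 1.1000
  x2 = (-9 - (-3)·2.0000) / (-5) = 0.6000
Iteration 3:
  x1 = (-4 - (-1)·0.6000) / (-2) = 1.7000
  x2 = (-9 - (-3)·1.1000) / (-5) = 1.1400

(1.7000, 1.1400)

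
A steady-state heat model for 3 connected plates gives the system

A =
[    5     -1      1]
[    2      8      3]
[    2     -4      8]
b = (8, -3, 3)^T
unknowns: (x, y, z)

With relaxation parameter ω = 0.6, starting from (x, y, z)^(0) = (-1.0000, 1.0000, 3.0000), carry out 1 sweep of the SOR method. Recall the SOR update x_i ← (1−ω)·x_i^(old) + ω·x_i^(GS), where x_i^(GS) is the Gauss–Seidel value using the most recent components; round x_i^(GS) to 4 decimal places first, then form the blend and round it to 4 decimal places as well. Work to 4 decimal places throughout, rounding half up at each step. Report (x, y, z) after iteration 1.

(0.3200, -0.5480, 1.2126)

Iteration 1:
  x: GS value = (8 - (-1)·1.0000 - (1)·3.0000) / (5) = 1.2000;  x ← (1−ω)·-1.0000 + ω·1.2000 = 0.3200
  y: GS value = (-3 - (2)·0.3200 - (3)·3.0000) / (8) = -1.5800;  y ← (1−ω)·1.0000 + ω·-1.5800 = -0.5480
  z: GS value = (3 - (2)·0.3200 - (-4)·-0.5480) / (8) = 0.0210;  z ← (1−ω)·3.0000 + ω·0.0210 = 1.2126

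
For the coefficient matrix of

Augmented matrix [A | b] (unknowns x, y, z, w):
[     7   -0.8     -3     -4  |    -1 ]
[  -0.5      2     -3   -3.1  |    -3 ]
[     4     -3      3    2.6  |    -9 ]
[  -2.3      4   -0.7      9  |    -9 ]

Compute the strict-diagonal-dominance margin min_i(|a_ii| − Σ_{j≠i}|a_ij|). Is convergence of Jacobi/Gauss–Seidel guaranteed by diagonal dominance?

row 1: |7| − (0.8+3+4) = -0.8
row 2: |2| − (0.5+3+3.1) = -4.6
row 3: |3| − (4+3+2.6) = -6.6
row 4: |9| − (2.3+4+0.7) = 2
minimum over rows = -6.6 → not strictly diagonally dominant

-6.6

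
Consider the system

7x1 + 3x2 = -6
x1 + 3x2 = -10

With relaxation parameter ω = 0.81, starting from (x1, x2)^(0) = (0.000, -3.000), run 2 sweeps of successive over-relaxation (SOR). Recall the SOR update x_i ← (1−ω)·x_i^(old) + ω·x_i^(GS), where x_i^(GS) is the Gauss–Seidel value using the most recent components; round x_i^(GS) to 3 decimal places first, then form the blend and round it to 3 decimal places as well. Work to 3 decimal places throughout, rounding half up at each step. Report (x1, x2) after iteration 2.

Iteration 1:
  x1: GS value = (-6 - (3)·-3.000) / (7) = 0.429;  x1 ← (1−ω)·0.000 + ω·0.429 = 0.347
  x2: GS value = (-10 - (1)·0.347) / (3) = -3.449;  x2 ← (1−ω)·-3.000 + ω·-3.449 = -3.364
Iteration 2:
  x1: GS value = (-6 - (3)·-3.364) / (7) = 0.585;  x1 ← (1−ω)·0.347 + ω·0.585 = 0.540
  x2: GS value = (-10 - (1)·0.540) / (3) = -3.513;  x2 ← (1−ω)·-3.364 + ω·-3.513 = -3.485

(0.540, -3.485)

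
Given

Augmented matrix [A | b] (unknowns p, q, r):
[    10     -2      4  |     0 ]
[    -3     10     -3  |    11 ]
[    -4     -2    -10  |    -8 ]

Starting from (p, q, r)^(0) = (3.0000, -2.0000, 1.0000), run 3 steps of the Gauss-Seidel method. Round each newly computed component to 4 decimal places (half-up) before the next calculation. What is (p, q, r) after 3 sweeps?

Iteration 1:
  p = (0 - (-2)·-2.0000 - (4)·1.0000) / (10) = -0.8000
  q = (11 - (-3)·-0.8000 - (-3)·1.0000) / (10) = 1.1600
  r = (-8 - (-4)·-0.8000 - (-2)·1.1600) / (-10) = 0.8880
Iteration 2:
  p = (0 - (-2)·1.1600 - (4)·0.8880) / (10) = -0.1232
  q = (11 - (-3)·-0.1232 - (-3)·0.8880) / (10) = 1.3294
  r = (-8 - (-4)·-0.1232 - (-2)·1.3294) / (-10) = 0.5834
Iteration 3:
  p = (0 - (-2)·1.3294 - (4)·0.5834) / (10) = 0.0325
  q = (11 - (-3)·0.0325 - (-3)·0.5834) / (10) = 1.2848
  r = (-8 - (-4)·0.0325 - (-2)·1.2848) / (-10) = 0.5300

(0.0325, 1.2848, 0.5300)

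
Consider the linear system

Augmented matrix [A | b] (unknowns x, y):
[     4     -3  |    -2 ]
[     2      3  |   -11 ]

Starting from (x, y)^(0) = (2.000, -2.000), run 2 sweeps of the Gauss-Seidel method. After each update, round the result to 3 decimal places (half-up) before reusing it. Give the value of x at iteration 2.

-2.250

Iteration 1:
  x = (-2 - (-3)·-2.000) / (4) = -2.000
  y = (-11 - (2)·-2.000) / (3) = -2.333
Iteration 2:
  x = (-2 - (-3)·-2.333) / (4) = -2.250
  y = (-11 - (2)·-2.250) / (3) = -2.167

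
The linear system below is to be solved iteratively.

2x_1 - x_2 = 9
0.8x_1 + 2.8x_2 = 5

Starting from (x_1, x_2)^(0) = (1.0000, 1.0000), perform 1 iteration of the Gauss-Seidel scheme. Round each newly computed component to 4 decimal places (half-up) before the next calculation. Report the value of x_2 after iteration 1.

Iteration 1:
  x_1 = (9 - (-1)·1.0000) / (2) = 5.0000
  x_2 = (5 - (0.8)·5.0000) / (2.8) = 0.3571

0.3571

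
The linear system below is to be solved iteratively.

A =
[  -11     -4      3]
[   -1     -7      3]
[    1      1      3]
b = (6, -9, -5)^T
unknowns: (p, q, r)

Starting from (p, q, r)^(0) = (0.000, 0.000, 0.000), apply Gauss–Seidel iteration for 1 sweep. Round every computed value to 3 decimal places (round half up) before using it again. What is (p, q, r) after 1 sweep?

Iteration 1:
  p = (6 - (-4)·0.000 - (3)·0.000) / (-11) = -0.545
  q = (-9 - (-1)·-0.545 - (3)·0.000) / (-7) = 1.364
  r = (-5 - (1)·-0.545 - (1)·1.364) / (3) = -1.940

(-0.545, 1.364, -1.940)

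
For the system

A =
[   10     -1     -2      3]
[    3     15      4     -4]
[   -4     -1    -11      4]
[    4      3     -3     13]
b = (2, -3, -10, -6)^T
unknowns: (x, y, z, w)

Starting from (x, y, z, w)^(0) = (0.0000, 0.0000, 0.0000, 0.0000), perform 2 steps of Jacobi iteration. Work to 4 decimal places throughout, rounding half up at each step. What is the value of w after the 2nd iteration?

-0.2671

Iteration 1:
  x = (2 - (-1)·0.0000 - (-2)·0.0000 - (3)·0.0000) / (10) = 0.2000
  y = (-3 - (3)·0.0000 - (4)·0.0000 - (-4)·0.0000) / (15) = -0.2000
  z = (-10 - (-4)·0.0000 - (-1)·0.0000 - (4)·0.0000) / (-11) = 0.9091
  w = (-6 - (4)·0.0000 - (3)·0.0000 - (-3)·0.0000) / (13) = -0.4615
Iteration 2:
  x = (2 - (-1)·-0.2000 - (-2)·0.9091 - (3)·-0.4615) / (10) = 0.5003
  y = (-3 - (3)·0.2000 - (4)·0.9091 - (-4)·-0.4615) / (15) = -0.6055
  z = (-10 - (-4)·0.2000 - (-1)·-0.2000 - (4)·-0.4615) / (-11) = 0.6867
  w = (-6 - (4)·0.2000 - (3)·-0.2000 - (-3)·0.9091) / (13) = -0.2671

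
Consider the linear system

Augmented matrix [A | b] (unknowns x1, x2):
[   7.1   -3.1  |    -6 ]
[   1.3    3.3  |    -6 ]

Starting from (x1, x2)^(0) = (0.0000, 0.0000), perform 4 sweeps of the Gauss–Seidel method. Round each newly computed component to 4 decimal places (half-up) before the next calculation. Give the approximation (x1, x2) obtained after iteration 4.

(-1.4012, -1.2662)

Iteration 1:
  x1 = (-6 - (-3.1)·0.0000) / (7.1) = -0.8451
  x2 = (-6 - (1.3)·-0.8451) / (3.3) = -1.4853
Iteration 2:
  x1 = (-6 - (-3.1)·-1.4853) / (7.1) = -1.4936
  x2 = (-6 - (1.3)·-1.4936) / (3.3) = -1.2298
Iteration 3:
  x1 = (-6 - (-3.1)·-1.2298) / (7.1) = -1.3820
  x2 = (-6 - (1.3)·-1.3820) / (3.3) = -1.2738
Iteration 4:
  x1 = (-6 - (-3.1)·-1.2738) / (7.1) = -1.4012
  x2 = (-6 - (1.3)·-1.4012) / (3.3) = -1.2662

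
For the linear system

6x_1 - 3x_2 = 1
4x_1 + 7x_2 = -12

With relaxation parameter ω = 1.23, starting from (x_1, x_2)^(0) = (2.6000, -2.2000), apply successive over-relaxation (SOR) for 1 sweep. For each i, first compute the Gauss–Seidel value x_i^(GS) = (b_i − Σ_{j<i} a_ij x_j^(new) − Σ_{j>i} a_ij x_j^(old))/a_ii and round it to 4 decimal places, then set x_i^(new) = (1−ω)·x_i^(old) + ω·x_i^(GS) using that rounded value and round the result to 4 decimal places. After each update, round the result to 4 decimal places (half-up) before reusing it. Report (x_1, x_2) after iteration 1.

(-1.7460, -0.3754)

Iteration 1:
  x_1: GS value = (1 - (-3)·-2.2000) / (6) = -0.9333;  x_1 ← (1−ω)·2.6000 + ω·-0.9333 = -1.7460
  x_2: GS value = (-12 - (4)·-1.7460) / (7) = -0.7166;  x_2 ← (1−ω)·-2.2000 + ω·-0.7166 = -0.3754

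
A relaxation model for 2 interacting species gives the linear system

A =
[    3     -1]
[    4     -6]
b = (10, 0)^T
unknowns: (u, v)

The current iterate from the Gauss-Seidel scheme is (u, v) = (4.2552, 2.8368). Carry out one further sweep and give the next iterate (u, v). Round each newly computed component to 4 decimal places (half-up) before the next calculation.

One sweep:
  u = (10 - (-1)·2.8368) / (3) = 4.2789
  v = (0 - (4)·4.2789) / (-6) = 2.8526

(4.2789, 2.8526)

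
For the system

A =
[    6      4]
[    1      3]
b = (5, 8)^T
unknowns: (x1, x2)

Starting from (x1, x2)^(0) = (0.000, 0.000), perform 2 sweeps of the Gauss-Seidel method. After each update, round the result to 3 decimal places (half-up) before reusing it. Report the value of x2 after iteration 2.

2.920

Iteration 1:
  x1 = (5 - (4)·0.000) / (6) = 0.833
  x2 = (8 - (1)·0.833) / (3) = 2.389
Iteration 2:
  x1 = (5 - (4)·2.389) / (6) = -0.759
  x2 = (8 - (1)·-0.759) / (3) = 2.920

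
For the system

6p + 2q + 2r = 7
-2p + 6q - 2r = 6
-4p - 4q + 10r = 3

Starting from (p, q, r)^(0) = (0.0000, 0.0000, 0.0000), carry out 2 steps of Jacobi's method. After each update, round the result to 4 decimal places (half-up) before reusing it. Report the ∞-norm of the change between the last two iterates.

0.8667

Iteration 1:
  p = (7 - (2)·0.0000 - (2)·0.0000) / (6) = 1.1667
  q = (6 - (-2)·0.0000 - (-2)·0.0000) / (6) = 1.0000
  r = (3 - (-4)·0.0000 - (-4)·0.0000) / (10) = 0.3000
Iteration 2:
  p = (7 - (2)·1.0000 - (2)·0.3000) / (6) = 0.7333
  q = (6 - (-2)·1.1667 - (-2)·0.3000) / (6) = 1.4889
  r = (3 - (-4)·1.1667 - (-4)·1.0000) / (10) = 1.1667
Change: (-0.4334, 0.4889, 0.8667) → max |·| = 0.8667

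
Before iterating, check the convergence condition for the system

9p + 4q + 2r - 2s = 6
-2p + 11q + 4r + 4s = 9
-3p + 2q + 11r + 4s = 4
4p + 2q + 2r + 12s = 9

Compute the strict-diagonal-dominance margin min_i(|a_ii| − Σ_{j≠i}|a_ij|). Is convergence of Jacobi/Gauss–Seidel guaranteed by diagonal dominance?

1

row 1: |9| − (4+2+2) = 1
row 2: |11| − (2+4+4) = 1
row 3: |11| − (3+2+4) = 2
row 4: |12| − (4+2+2) = 4
minimum over rows = 1 → strictly diagonally dominant (convergence guaranteed)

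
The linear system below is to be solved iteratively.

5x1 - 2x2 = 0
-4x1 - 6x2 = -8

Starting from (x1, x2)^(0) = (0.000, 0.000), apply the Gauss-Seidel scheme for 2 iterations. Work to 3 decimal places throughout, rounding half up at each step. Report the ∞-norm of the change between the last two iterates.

Iteration 1:
  x1 = (0 - (-2)·0.000) / (5) = 0.000
  x2 = (-8 - (-4)·0.000) / (-6) = 1.333
Iteration 2:
  x1 = (0 - (-2)·1.333) / (5) = 0.533
  x2 = (-8 - (-4)·0.533) / (-6) = 0.978
Change: (0.533, -0.355) → max |·| = 0.533

0.533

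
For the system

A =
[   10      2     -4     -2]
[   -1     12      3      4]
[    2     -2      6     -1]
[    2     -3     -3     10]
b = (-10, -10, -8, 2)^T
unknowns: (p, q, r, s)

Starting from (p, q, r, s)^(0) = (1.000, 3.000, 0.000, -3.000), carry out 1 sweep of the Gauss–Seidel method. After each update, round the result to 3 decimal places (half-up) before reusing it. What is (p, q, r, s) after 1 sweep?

(-2.200, -0.017, -1.106, 0.303)

Iteration 1:
  p = (-10 - (2)·3.000 - (-4)·0.000 - (-2)·-3.000) / (10) = -2.200
  q = (-10 - (-1)·-2.200 - (3)·0.000 - (4)·-3.000) / (12) = -0.017
  r = (-8 - (2)·-2.200 - (-2)·-0.017 - (-1)·-3.000) / (6) = -1.106
  s = (2 - (2)·-2.200 - (-3)·-0.017 - (-3)·-1.106) / (10) = 0.303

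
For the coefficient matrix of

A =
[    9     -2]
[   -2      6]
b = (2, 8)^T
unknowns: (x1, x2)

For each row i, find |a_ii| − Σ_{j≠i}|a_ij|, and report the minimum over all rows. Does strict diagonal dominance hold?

row 1: |9| − (2) = 7
row 2: |6| − (2) = 4
minimum over rows = 4 → strictly diagonally dominant (convergence guaranteed)

4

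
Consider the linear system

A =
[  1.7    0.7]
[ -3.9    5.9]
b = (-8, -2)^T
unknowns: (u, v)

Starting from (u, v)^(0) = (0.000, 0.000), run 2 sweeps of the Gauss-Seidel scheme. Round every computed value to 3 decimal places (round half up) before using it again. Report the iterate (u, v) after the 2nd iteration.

Iteration 1:
  u = (-8 - (0.7)·0.000) / (1.7) = -4.706
  v = (-2 - (-3.9)·-4.706) / (5.9) = -3.450
Iteration 2:
  u = (-8 - (0.7)·-3.450) / (1.7) = -3.285
  v = (-2 - (-3.9)·-3.285) / (5.9) = -2.510

(-3.285, -2.510)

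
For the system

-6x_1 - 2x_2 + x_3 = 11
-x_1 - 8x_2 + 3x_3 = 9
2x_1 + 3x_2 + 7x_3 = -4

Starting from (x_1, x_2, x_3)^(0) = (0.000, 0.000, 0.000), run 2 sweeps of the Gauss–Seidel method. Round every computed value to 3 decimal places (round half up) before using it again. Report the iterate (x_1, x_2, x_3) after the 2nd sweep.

Iteration 1:
  x_1 = (11 - (-2)·0.000 - (1)·0.000) / (-6) = -1.833
  x_2 = (9 - (-1)·-1.833 - (3)·0.000) / (-8) = -0.896
  x_3 = (-4 - (2)·-1.833 - (3)·-0.896) / (7) = 0.336
Iteration 2:
  x_1 = (11 - (-2)·-0.896 - (1)·0.336) / (-6) = -1.479
  x_2 = (9 - (-1)·-1.479 - (3)·0.336) / (-8) = -0.814
  x_3 = (-4 - (2)·-1.479 - (3)·-0.814) / (7) = 0.200

(-1.479, -0.814, 0.200)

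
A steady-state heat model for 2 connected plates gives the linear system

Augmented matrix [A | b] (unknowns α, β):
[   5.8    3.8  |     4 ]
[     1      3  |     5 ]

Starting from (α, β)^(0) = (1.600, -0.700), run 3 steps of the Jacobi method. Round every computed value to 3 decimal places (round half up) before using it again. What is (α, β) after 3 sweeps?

(-0.152, 1.684)

Iteration 1:
  α = (4 - (3.8)·-0.700) / (5.8) = 1.148
  β = (5 - (1)·1.600) / (3) = 1.133
Iteration 2:
  α = (4 - (3.8)·1.133) / (5.8) = -0.053
  β = (5 - (1)·1.148) / (3) = 1.284
Iteration 3:
  α = (4 - (3.8)·1.284) / (5.8) = -0.152
  β = (5 - (1)·-0.053) / (3) = 1.684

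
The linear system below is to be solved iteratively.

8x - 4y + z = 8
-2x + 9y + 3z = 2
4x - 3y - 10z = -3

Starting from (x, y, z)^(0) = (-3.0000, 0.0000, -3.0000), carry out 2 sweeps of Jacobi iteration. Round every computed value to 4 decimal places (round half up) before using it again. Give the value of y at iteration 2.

0.8278

Iteration 1:
  x = (8 - (-4)·0.0000 - (1)·-3.0000) / (8) = 1.3750
  y = (2 - (-2)·-3.0000 - (3)·-3.0000) / (9) = 0.5556
  z = (-3 - (4)·-3.0000 - (-3)·0.0000) / (-10) = -0.9000
Iteration 2:
  x = (8 - (-4)·0.5556 - (1)·-0.9000) / (8) = 1.3903
  y = (2 - (-2)·1.3750 - (3)·-0.9000) / (9) = 0.8278
  z = (-3 - (4)·1.3750 - (-3)·0.5556) / (-10) = 0.6833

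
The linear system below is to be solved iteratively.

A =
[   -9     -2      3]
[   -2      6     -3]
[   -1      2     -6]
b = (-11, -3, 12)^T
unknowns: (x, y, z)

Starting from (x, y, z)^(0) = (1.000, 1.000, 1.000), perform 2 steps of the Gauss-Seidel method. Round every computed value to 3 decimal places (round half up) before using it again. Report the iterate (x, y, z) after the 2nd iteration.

Iteration 1:
  x = (-11 - (-2)·1.000 - (3)·1.000) / (-9) = 1.333
  y = (-3 - (-2)·1.333 - (-3)·1.000) / (6) = 0.444
  z = (12 - (-1)·1.333 - (2)·0.444) / (-6) = -2.074
Iteration 2:
  x = (-11 - (-2)·0.444 - (3)·-2.074) / (-9) = 0.432
  y = (-3 - (-2)·0.432 - (-3)·-2.074) / (6) = -1.393
  z = (12 - (-1)·0.432 - (2)·-1.393) / (-6) = -2.536

(0.432, -1.393, -2.536)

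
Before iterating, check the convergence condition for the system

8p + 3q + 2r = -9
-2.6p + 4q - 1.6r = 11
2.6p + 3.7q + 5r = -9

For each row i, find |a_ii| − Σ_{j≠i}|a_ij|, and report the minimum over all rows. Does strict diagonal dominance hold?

row 1: |8| − (3+2) = 3
row 2: |4| − (2.6+1.6) = -0.2
row 3: |5| − (2.6+3.7) = -1.3
minimum over rows = -1.3 → not strictly diagonally dominant

-1.3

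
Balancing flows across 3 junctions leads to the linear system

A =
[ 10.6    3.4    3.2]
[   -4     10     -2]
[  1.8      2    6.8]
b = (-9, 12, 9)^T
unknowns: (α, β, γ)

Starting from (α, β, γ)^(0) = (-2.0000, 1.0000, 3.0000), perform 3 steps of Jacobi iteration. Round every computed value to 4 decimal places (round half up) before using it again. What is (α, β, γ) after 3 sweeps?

Iteration 1:
  α = (-9 - (3.4)·1.0000 - (3.2)·3.0000) / (10.6) = -2.0755
  β = (12 - (-4)·-2.0000 - (-2)·3.0000) / (10) = 1.0000
  γ = (9 - (1.8)·-2.0000 - (2)·1.0000) / (6.8) = 1.5588
Iteration 2:
  α = (-9 - (3.4)·1.0000 - (3.2)·1.5588) / (10.6) = -1.6404
  β = (12 - (-4)·-2.0755 - (-2)·1.5588) / (10) = 0.6816
  γ = (9 - (1.8)·-2.0755 - (2)·1.0000) / (6.8) = 1.5788
Iteration 3:
  α = (-9 - (3.4)·0.6816 - (3.2)·1.5788) / (10.6) = -1.5443
  β = (12 - (-4)·-1.6404 - (-2)·1.5788) / (10) = 0.8596
  γ = (9 - (1.8)·-1.6404 - (2)·0.6816) / (6.8) = 1.5573

(-1.5443, 0.8596, 1.5573)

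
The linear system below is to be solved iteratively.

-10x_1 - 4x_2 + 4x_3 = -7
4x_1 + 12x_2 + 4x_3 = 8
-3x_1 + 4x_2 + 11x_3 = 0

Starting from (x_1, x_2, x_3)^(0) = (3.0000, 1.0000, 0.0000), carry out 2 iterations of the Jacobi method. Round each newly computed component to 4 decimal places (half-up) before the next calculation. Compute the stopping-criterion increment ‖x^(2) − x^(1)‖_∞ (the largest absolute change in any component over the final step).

Iteration 1:
  x_1 = (-7 - (-4)·1.0000 - (4)·0.0000) / (-10) = 0.3000
  x_2 = (8 - (4)·3.0000 - (4)·0.0000) / (12) = -0.3333
  x_3 = (0 - (-3)·3.0000 - (4)·1.0000) / (11) = 0.4545
Iteration 2:
  x_1 = (-7 - (-4)·-0.3333 - (4)·0.4545) / (-10) = 1.0151
  x_2 = (8 - (4)·0.3000 - (4)·0.4545) / (12) = 0.4152
  x_3 = (0 - (-3)·0.3000 - (4)·-0.3333) / (11) = 0.2030
Change: (0.7151, 0.7485, -0.2515) → max |·| = 0.7485

0.7485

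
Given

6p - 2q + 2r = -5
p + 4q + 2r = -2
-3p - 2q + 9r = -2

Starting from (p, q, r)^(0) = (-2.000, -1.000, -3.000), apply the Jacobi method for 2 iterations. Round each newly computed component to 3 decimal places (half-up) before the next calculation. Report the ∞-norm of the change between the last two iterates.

Iteration 1:
  p = (-5 - (-2)·-1.000 - (2)·-3.000) / (6) = -0.167
  q = (-2 - (1)·-2.000 - (2)·-3.000) / (4) = 1.500
  r = (-2 - (-3)·-2.000 - (-2)·-1.000) / (9) = -1.111
Iteration 2:
  p = (-5 - (-2)·1.500 - (2)·-1.111) / (6) = 0.037
  q = (-2 - (1)·-0.167 - (2)·-1.111) / (4) = 0.097
  r = (-2 - (-3)·-0.167 - (-2)·1.500) / (9) = 0.055
Change: (0.204, -1.403, 1.166) → max |·| = 1.403

1.403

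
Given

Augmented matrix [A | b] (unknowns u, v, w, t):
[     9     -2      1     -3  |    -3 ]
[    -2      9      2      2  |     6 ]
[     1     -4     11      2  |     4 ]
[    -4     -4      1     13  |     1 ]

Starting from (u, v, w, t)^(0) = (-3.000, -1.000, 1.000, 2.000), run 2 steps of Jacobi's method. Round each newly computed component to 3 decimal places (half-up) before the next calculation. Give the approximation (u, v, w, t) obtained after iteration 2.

Iteration 1:
  u = (-3 - (-2)·-1.000 - (1)·1.000 - (-3)·2.000) / (9) = 0.000
  v = (6 - (-2)·-3.000 - (2)·1.000 - (2)·2.000) / (9) = -0.667
  w = (4 - (1)·-3.000 - (-4)·-1.000 - (2)·2.000) / (11) = -0.091
  t = (1 - (-4)·-3.000 - (-4)·-1.000 - (1)·1.000) / (13) = -1.231
Iteration 2:
  u = (-3 - (-2)·-0.667 - (1)·-0.091 - (-3)·-1.231) / (9) = -0.882
  v = (6 - (-2)·0.000 - (2)·-0.091 - (2)·-1.231) / (9) = 0.960
  w = (4 - (1)·0.000 - (-4)·-0.667 - (2)·-1.231) / (11) = 0.345
  t = (1 - (-4)·0.000 - (-4)·-0.667 - (1)·-0.091) / (13) = -0.121

(-0.882, 0.960, 0.345, -0.121)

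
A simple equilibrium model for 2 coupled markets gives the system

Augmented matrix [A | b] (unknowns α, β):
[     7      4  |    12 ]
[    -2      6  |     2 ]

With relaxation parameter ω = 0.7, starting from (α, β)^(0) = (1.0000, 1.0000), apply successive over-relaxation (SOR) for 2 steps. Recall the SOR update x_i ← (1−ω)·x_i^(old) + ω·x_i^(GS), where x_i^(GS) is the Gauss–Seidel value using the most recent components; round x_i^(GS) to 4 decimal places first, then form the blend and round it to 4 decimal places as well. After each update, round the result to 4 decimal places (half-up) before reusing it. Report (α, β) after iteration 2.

Iteration 1:
  α: GS value = (12 - (4)·1.0000) / (7) = 1.1429;  α ← (1−ω)·1.0000 + ω·1.1429 = 1.1000
  β: GS value = (2 - (-2)·1.1000) / (6) = 0.7000;  β ← (1−ω)·1.0000 + ω·0.7000 = 0.7900
Iteration 2:
  α: GS value = (12 - (4)·0.7900) / (7) = 1.2629;  α ← (1−ω)·1.1000 + ω·1.2629 = 1.2140
  β: GS value = (2 - (-2)·1.2140) / (6) = 0.7380;  β ← (1−ω)·0.7900 + ω·0.7380 = 0.7536

(1.2140, 0.7536)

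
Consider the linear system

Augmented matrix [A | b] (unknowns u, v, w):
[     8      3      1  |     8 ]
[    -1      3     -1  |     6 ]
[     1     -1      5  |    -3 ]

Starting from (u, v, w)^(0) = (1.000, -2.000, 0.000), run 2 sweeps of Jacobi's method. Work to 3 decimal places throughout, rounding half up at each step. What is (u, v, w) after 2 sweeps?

Iteration 1:
  u = (8 - (3)·-2.000 - (1)·0.000) / (8) = 1.750
  v = (6 - (-1)·1.000 - (-1)·0.000) / (3) = 2.333
  w = (-3 - (1)·1.000 - (-1)·-2.000) / (5) = -1.200
Iteration 2:
  u = (8 - (3)·2.333 - (1)·-1.200) / (8) = 0.275
  v = (6 - (-1)·1.750 - (-1)·-1.200) / (3) = 2.183
  w = (-3 - (1)·1.750 - (-1)·2.333) / (5) = -0.483

(0.275, 2.183, -0.483)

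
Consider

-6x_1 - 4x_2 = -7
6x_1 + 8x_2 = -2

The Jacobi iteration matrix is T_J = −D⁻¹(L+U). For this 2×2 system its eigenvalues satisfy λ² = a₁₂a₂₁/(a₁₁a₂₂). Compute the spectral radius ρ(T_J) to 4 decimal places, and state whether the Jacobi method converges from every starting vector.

a₁₂a₂₁/(a₁₁a₂₂) = (-4)·(6) / ((-6)·(8)) = 0.500000
ρ = √|0.500000| = √0.500000 = 0.7071
ρ < 1, so Jacobi converges

0.7071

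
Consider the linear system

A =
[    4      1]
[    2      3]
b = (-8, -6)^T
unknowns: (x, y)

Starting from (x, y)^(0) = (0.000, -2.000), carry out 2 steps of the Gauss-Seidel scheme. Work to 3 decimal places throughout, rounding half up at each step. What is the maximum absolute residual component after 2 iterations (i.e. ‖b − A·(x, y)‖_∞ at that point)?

0.167

Iteration 1:
  x = (-8 - (1)·-2.000) / (4) = -1.500
  y = (-6 - (2)·-1.500) / (3) = -1.000
Iteration 2:
  x = (-8 - (1)·-1.000) / (4) = -1.750
  y = (-6 - (2)·-1.750) / (3) = -0.833
Residual b − A·x = (-0.167, -0.001); ∞-norm = 0.167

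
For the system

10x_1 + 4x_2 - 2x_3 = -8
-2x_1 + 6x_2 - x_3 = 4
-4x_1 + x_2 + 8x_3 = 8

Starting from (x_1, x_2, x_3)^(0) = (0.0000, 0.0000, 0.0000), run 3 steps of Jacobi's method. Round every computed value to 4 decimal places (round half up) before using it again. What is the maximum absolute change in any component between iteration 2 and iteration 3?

0.1028

Iteration 1:
  x_1 = (-8 - (4)·0.0000 - (-2)·0.0000) / (10) = -0.8000
  x_2 = (4 - (-2)·0.0000 - (-1)·0.0000) / (6) = 0.6667
  x_3 = (8 - (-4)·0.0000 - (1)·0.0000) / (8) = 1.0000
Iteration 2:
  x_1 = (-8 - (4)·0.6667 - (-2)·1.0000) / (10) = -0.8667
  x_2 = (4 - (-2)·-0.8000 - (-1)·1.0000) / (6) = 0.5667
  x_3 = (8 - (-4)·-0.8000 - (1)·0.6667) / (8) = 0.5167
Iteration 3:
  x_1 = (-8 - (4)·0.5667 - (-2)·0.5167) / (10) = -0.9233
  x_2 = (4 - (-2)·-0.8667 - (-1)·0.5167) / (6) = 0.4639
  x_3 = (8 - (-4)·-0.8667 - (1)·0.5667) / (8) = 0.4958
Change: (-0.0566, -0.1028, -0.0209) → max |·| = 0.1028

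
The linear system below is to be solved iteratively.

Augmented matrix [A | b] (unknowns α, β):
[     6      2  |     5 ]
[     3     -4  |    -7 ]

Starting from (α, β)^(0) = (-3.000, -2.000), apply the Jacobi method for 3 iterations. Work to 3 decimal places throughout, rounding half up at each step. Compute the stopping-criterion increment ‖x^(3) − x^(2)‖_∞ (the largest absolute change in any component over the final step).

Iteration 1:
  α = (5 - (2)·-2.000) / (6) = 1.500
  β = (-7 - (3)·-3.000) / (-4) = -0.500
Iteration 2:
  α = (5 - (2)·-0.500) / (6) = 1.000
  β = (-7 - (3)·1.500) / (-4) = 2.875
Iteration 3:
  α = (5 - (2)·2.875) / (6) = -0.125
  β = (-7 - (3)·1.000) / (-4) = 2.500
Change: (-1.125, -0.375) → max |·| = 1.125

1.125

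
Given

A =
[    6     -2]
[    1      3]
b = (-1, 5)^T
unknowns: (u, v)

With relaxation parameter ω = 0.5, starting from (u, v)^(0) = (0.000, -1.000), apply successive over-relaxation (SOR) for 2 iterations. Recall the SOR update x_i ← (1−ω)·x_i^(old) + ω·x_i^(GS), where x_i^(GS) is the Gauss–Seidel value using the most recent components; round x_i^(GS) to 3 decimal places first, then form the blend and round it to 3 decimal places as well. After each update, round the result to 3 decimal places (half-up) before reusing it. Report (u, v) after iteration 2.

(-0.146, 1.045)

Iteration 1:
  u: GS value = (-1 - (-2)·-1.000) / (6) = -0.500;  u ← (1−ω)·0.000 + ω·-0.500 = -0.250
  v: GS value = (5 - (1)·-0.250) / (3) = 1.750;  v ← (1−ω)·-1.000 + ω·1.750 = 0.375
Iteration 2:
  u: GS value = (-1 - (-2)·0.375) / (6) = -0.042;  u ← (1−ω)·-0.250 + ω·-0.042 = -0.146
  v: GS value = (5 - (1)·-0.146) / (3) = 1.715;  v ← (1−ω)·0.375 + ω·1.715 = 1.045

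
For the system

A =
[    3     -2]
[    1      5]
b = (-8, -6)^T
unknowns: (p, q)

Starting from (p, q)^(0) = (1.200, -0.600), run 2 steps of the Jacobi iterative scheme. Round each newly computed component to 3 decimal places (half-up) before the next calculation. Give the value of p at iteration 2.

Iteration 1:
  p = (-8 - (-2)·-0.600) / (3) = -3.067
  q = (-6 - (1)·1.200) / (5) = -1.440
Iteration 2:
  p = (-8 - (-2)·-1.440) / (3) = -3.627
  q = (-6 - (1)·-3.067) / (5) = -0.587

-3.627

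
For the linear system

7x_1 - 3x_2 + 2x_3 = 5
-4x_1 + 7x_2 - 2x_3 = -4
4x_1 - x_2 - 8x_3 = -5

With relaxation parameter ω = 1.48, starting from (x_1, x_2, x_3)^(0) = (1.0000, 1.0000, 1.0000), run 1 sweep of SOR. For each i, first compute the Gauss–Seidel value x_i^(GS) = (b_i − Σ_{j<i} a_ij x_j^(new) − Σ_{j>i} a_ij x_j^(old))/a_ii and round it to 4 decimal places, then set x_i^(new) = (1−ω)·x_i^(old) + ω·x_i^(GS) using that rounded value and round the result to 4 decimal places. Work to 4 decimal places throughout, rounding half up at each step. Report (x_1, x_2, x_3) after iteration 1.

(0.7885, -0.2359, 1.0721)

Iteration 1:
  x_1: GS value = (5 - (-3)·1.0000 - (2)·1.0000) / (7) = 0.8571;  x_1 ← (1−ω)·1.0000 + ω·0.8571 = 0.7885
  x_2: GS value = (-4 - (-4)·0.7885 - (-2)·1.0000) / (7) = 0.1649;  x_2 ← (1−ω)·1.0000 + ω·0.1649 = -0.2359
  x_3: GS value = (-5 - (4)·0.7885 - (-1)·-0.2359) / (-8) = 1.0487;  x_3 ← (1−ω)·1.0000 + ω·1.0487 = 1.0721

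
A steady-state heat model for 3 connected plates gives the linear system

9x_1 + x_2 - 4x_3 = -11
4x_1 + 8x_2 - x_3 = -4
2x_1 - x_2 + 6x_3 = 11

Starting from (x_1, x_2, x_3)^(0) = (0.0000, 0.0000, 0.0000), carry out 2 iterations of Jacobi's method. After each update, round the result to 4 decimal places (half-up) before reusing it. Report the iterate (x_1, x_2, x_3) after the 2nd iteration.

Iteration 1:
  x_1 = (-11 - (1)·0.0000 - (-4)·0.0000) / (9) = -1.2222
  x_2 = (-4 - (4)·0.0000 - (-1)·0.0000) / (8) = -0.5000
  x_3 = (11 - (2)·0.0000 - (-1)·0.0000) / (6) = 1.8333
Iteration 2:
  x_1 = (-11 - (1)·-0.5000 - (-4)·1.8333) / (9) = -0.3519
  x_2 = (-4 - (4)·-1.2222 - (-1)·1.8333) / (8) = 0.3403
  x_3 = (11 - (2)·-1.2222 - (-1)·-0.5000) / (6) = 2.1574

(-0.3519, 0.3403, 2.1574)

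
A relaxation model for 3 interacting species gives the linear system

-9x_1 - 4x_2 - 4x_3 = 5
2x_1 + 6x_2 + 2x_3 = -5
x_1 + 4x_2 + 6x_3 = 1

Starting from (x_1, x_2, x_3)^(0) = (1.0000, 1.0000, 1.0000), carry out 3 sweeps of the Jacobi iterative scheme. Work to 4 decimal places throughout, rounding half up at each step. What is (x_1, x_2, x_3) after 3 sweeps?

(-1.1235, -1.4383, 0.1852)

Iteration 1:
  x_1 = (5 - (-4)·1.0000 - (-4)·1.0000) / (-9) = -1.4444
  x_2 = (-5 - (2)·1.0000 - (2)·1.0000) / (6) = -1.5000
  x_3 = (1 - (1)·1.0000 - (4)·1.0000) / (6) = -0.6667
Iteration 2:
  x_1 = (5 - (-4)·-1.5000 - (-4)·-0.6667) / (-9) = 0.4074
  x_2 = (-5 - (2)·-1.4444 - (2)·-0.6667) / (6) = -0.1296
  x_3 = (1 - (1)·-1.4444 - (4)·-1.5000) / (6) = 1.4074
Iteration 3:
  x_1 = (5 - (-4)·-0.1296 - (-4)·1.4074) / (-9) = -1.1235
  x_2 = (-5 - (2)·0.4074 - (2)·1.4074) / (6) = -1.4383
  x_3 = (1 - (1)·0.4074 - (4)·-0.1296) / (6) = 0.1852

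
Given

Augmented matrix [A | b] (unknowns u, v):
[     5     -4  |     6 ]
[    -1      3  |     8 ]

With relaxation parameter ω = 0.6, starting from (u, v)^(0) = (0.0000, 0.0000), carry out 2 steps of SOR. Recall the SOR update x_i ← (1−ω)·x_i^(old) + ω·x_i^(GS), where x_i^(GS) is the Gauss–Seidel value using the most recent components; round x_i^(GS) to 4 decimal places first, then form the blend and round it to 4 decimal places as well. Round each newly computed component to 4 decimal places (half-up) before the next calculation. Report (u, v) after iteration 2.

(1.8451, 2.6666)

Iteration 1:
  u: GS value = (6 - (-4)·0.0000) / (5) = 1.2000;  u ← (1−ω)·0.0000 + ω·1.2000 = 0.7200
  v: GS value = (8 - (-1)·0.7200) / (3) = 2.9067;  v ← (1−ω)·0.0000 + ω·2.9067 = 1.7440
Iteration 2:
  u: GS value = (6 - (-4)·1.7440) / (5) = 2.5952;  u ← (1−ω)·0.7200 + ω·2.5952 = 1.8451
  v: GS value = (8 - (-1)·1.8451) / (3) = 3.2817;  v ← (1−ω)·1.7440 + ω·3.2817 = 2.6666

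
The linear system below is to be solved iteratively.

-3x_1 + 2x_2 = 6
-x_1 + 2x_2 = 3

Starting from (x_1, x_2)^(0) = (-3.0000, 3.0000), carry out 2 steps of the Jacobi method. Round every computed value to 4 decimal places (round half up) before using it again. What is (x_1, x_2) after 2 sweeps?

Iteration 1:
  x_1 = (6 - (2)·3.0000) / (-3) = 0.0000
  x_2 = (3 - (-1)·-3.0000) / (2) = 0.0000
Iteration 2:
  x_1 = (6 - (2)·0.0000) / (-3) = -2.0000
  x_2 = (3 - (-1)·0.0000) / (2) = 1.5000

(-2.0000, 1.5000)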